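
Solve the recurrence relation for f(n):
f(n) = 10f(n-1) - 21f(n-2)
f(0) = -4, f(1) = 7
Characteristic equation: x² - 10x + 21 = 0, which factors as (x - (3))(x - (7)) = 0.
Roots r₁ = 3, r₂ = 7 (distinct).
General solution: f(n) = A·(3)^n + B·(7)^n.
From f(0) = -4: A + B = -4.
From f(1) = 7: 3A + 7B = 7.
Solving: A = - \frac{35}{4}, B = \frac{19}{4}.
So f(n) = - \frac{35 \cdot 3^{n}}{4} + \frac{19 \cdot 7^{n}}{4}.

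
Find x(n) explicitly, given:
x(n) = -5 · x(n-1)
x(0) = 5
Pure geometric recurrence with ratio -5.
By induction x(n) = x(0) · (-5)^n = 5 \left(-5\right)^{n}.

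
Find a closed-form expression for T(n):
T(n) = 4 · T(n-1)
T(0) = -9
Pure geometric recurrence with ratio 4.
By induction T(n) = T(0) · (4)^n = - 9 \cdot 4^{n}.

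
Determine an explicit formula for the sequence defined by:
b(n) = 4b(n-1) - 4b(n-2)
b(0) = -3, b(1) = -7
Characteristic equation: x² - 4x + 4 = 0, which is (x - (2))².
Repeated root r = 2.
General solution: b(n) = (A + Bn)·(2)^n.
From b(0) = -3: A = -3.
From b(1) = -7: (A + B)·(2) = -7 ⇒ B = - \frac{1}{2}.
So b(n) = \left(- \frac{n}{2} - 3\right) \cdot (2)^n.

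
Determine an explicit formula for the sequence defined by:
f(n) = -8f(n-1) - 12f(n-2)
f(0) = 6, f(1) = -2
Characteristic equation: x² + 8x + 12 = 0, which factors as (x - (-2))(x - (-6)) = 0.
Roots r₁ = -2, r₂ = -6 (distinct).
General solution: f(n) = A·(-2)^n + B·(-6)^n.
From f(0) = 6: A + B = 6.
From f(1) = -2: -2A - 6B = -2.
Solving: A = \frac{17}{2}, B = - \frac{5}{2}.
So f(n) = \frac{17 \left(-2\right)^{n}}{2} - \frac{5 \left(-6\right)^{n}}{2}.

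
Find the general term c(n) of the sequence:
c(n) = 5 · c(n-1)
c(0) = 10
Pure geometric recurrence with ratio 5.
By induction c(n) = c(0) · (5)^n = 10 \cdot 5^{n}.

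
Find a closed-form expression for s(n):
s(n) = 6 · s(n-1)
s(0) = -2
Pure geometric recurrence with ratio 6.
By induction s(n) = s(0) · (6)^n = - 2 \cdot 6^{n}.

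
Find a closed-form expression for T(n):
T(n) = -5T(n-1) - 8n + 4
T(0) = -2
First-order linear with linear forcing.
Homogeneous solution: T_h(n) = A·(-5)^n.
Try particular T_p(n) = pn + q. Substituting:
  pn + q = -5(p(n-1) + q) - 8n + 4.
Matching the n-coefficient: p = -5p - 8 ⇒ p = - \frac{4}{3}.
Matching constants: q = 5p - 5q + 4 ⇒ q = - \frac{4}{9}.
General: T(n) = A·(-5)^n - \frac{4 n}{3} - \frac{4}{9}.
Apply T(0) = -2: A - \frac{4}{9} = -2 ⇒ A = - \frac{14}{9}.
So T(n) = - \frac{14 \left(-5\right)^{n}}{9} - \frac{4 n}{3} - \frac{4}{9}.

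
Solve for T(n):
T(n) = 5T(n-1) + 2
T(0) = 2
First-order linear non-homogeneous.
Homogeneous solution: T_h(n) = A·(5)^n.
Try constant particular solution T_p = K: K = 5K + 2 ⇒ K = - \frac{1}{2}.
General: T(n) = A·(5)^n - \frac{1}{2}.
Apply T(0) = 2: A - \frac{1}{2} = 2 ⇒ A = \frac{5}{2}.
So T(n) = \frac{5 \cdot 5^{n}}{2} - \frac{1}{2}.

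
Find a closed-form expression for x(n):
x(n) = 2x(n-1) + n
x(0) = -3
First-order linear with linear forcing.
Homogeneous solution: x_h(n) = A·(2)^n.
Try particular x_p(n) = pn + q. Substituting:
  pn + q = 2(p(n-1) + q) + n.
Matching the n-coefficient: p = 2p + 1 ⇒ p = -1.
Matching constants: q = -2p + 2q ⇒ q = -2.
General: x(n) = A·(2)^n - n - 2.
Apply x(0) = -3: A - 2 = -3 ⇒ A = -1.
So x(n) = - 2^{n} - n - 2.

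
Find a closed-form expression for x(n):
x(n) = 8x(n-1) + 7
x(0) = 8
First-order linear non-homogeneous.
Homogeneous solution: x_h(n) = A·(8)^n.
Try constant particular solution x_p = K: K = 8K + 7 ⇒ K = -1.
General: x(n) = A·(8)^n - 1.
Apply x(0) = 8: A - 1 = 8 ⇒ A = 9.
So x(n) = 9 \cdot 8^{n} - 1.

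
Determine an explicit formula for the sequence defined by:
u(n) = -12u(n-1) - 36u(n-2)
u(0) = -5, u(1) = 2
Characteristic equation: x² + 12x + 36 = 0, which is (x - (-6))².
Repeated root r = -6.
General solution: u(n) = (A + Bn)·(-6)^n.
From u(0) = -5: A = -5.
From u(1) = 2: (A + B)·(-6) = 2 ⇒ B = \frac{14}{3}.
So u(n) = \left(\frac{14 n}{3} - 5\right) \cdot (-6)^n.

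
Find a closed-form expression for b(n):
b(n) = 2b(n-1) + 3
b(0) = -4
First-order linear non-homogeneous.
Homogeneous solution: b_h(n) = A·(2)^n.
Try constant particular solution b_p = K: K = 2K + 3 ⇒ K = -3.
General: b(n) = A·(2)^n - 3.
Apply b(0) = -4: A - 3 = -4 ⇒ A = -1.
So b(n) = - 2^{n} - 3.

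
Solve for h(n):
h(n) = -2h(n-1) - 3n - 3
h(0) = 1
First-order linear with linear forcing.
Homogeneous solution: h_h(n) = A·(-2)^n.
Try particular h_p(n) = pn + q. Substituting:
  pn + q = -2(p(n-1) + q) - 3n - 3.
Matching the n-coefficient: p = -2p - 3 ⇒ p = -1.
Matching constants: q = 2p - 2q - 3 ⇒ q = - \frac{5}{3}.
General: h(n) = A·(-2)^n - n - \frac{5}{3}.
Apply h(0) = 1: A - \frac{5}{3} = 1 ⇒ A = \frac{8}{3}.
So h(n) = \frac{8 \left(-2\right)^{n}}{3} - n - \frac{5}{3}.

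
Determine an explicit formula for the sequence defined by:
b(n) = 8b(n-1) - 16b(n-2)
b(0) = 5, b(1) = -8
Characteristic equation: x² - 8x + 16 = 0, which is (x - (4))².
Repeated root r = 4.
General solution: b(n) = (A + Bn)·(4)^n.
From b(0) = 5: A = 5.
From b(1) = -8: (A + B)·(4) = -8 ⇒ B = -7.
So b(n) = \left(5 - 7 n\right) \cdot (4)^n.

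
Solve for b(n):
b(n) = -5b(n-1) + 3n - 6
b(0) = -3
First-order linear with linear forcing.
Homogeneous solution: b_h(n) = A·(-5)^n.
Try particular b_p(n) = pn + q. Substituting:
  pn + q = -5(p(n-1) + q) + 3n - 6.
Matching the n-coefficient: p = -5p + 3 ⇒ p = \frac{1}{2}.
Matching constants: q = 5p - 5q - 6 ⇒ q = - \frac{7}{12}.
General: b(n) = A·(-5)^n + \frac{n}{2} - \frac{7}{12}.
Apply b(0) = -3: A - \frac{7}{12} = -3 ⇒ A = - \frac{29}{12}.
So b(n) = - \frac{29 \left(-5\right)^{n}}{12} + \frac{n}{2} - \frac{7}{12}.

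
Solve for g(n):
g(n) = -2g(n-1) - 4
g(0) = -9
First-order linear non-homogeneous.
Homogeneous solution: g_h(n) = A·(-2)^n.
Try constant particular solution g_p = K: K = -2K - 4 ⇒ K = - \frac{4}{3}.
General: g(n) = A·(-2)^n - \frac{4}{3}.
Apply g(0) = -9: A - \frac{4}{3} = -9 ⇒ A = - \frac{23}{3}.
So g(n) = - \frac{23 \left(-2\right)^{n}}{3} - \frac{4}{3}.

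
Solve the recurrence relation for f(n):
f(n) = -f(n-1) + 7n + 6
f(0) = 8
First-order linear with linear forcing.
Homogeneous solution: f_h(n) = A·(-1)^n.
Try particular f_p(n) = pn + q. Substituting:
  pn + q = -(p(n-1) + q) + 7n + 6.
Matching the n-coefficient: p = -p + 7 ⇒ p = \frac{7}{2}.
Matching constants: q = p - q + 6 ⇒ q = \frac{19}{4}.
General: f(n) = A·(-1)^n + \frac{7 n}{2} + \frac{19}{4}.
Apply f(0) = 8: A + \frac{19}{4} = 8 ⇒ A = \frac{13}{4}.
So f(n) = \frac{13 \left(-1\right)^{n}}{4} + \frac{7 n}{2} + \frac{19}{4}.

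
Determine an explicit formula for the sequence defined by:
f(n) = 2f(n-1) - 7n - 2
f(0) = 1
First-order linear with linear forcing.
Homogeneous solution: f_h(n) = A·(2)^n.
Try particular f_p(n) = pn + q. Substituting:
  pn + q = 2(p(n-1) + q) - 7n - 2.
Matching the n-coefficient: p = 2p - 7 ⇒ p = 7.
Matching constants: q = -2p + 2q - 2 ⇒ q = 16.
General: f(n) = A·(2)^n + 7 n + 16.
Apply f(0) = 1: A + 16 = 1 ⇒ A = -15.
So f(n) = - 15 \cdot 2^{n} + 7 n + 16.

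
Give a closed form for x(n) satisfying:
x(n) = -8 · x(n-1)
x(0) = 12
Pure geometric recurrence with ratio -8.
By induction x(n) = x(0) · (-8)^n = 12 \left(-8\right)^{n}.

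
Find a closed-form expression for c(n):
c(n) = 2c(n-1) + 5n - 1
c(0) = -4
First-order linear with linear forcing.
Homogeneous solution: c_h(n) = A·(2)^n.
Try particular c_p(n) = pn + q. Substituting:
  pn + q = 2(p(n-1) + q) + 5n - 1.
Matching the n-coefficient: p = 2p + 5 ⇒ p = -5.
Matching constants: q = -2p + 2q - 1 ⇒ q = -9.
General: c(n) = A·(2)^n - 5 n - 9.
Apply c(0) = -4: A - 9 = -4 ⇒ A = 5.
So c(n) = 5 \cdot 2^{n} - 5 n - 9.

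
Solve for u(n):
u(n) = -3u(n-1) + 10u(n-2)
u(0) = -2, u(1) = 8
Characteristic equation: x² + 3x - 10 = 0, which factors as (x - (-5))(x - (2)) = 0.
Roots r₁ = -5, r₂ = 2 (distinct).
General solution: u(n) = A·(-5)^n + B·(2)^n.
From u(0) = -2: A + B = -2.
From u(1) = 8: -5A + 2B = 8.
Solving: A = - \frac{12}{7}, B = - \frac{2}{7}.
So u(n) = - \frac{12 \left(-5\right)^{n}}{7} - \frac{2 \cdot 2^{n}}{7}.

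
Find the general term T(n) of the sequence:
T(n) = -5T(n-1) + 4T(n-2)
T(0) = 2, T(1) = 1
Characteristic equation: x² + 5x - 4 = 0.
Discriminant Δ = (-5)² + 4·(4) = 41.
Roots r₁,₂ = (-5 ± √41)/2, so r₁ = - \frac{5}{2} + \frac{\sqrt{41}}{2}, r₂ = - \frac{\sqrt{41}}{2} - \frac{5}{2}.
General solution: T(n) = A·r₁^n + B·r₂^n.
From the initial conditions, A + B = 2 and r₁A + r₂B = 1.
Since r₁ - r₂ = √41: A = (1 - (2)r₂)/√41 = \frac{6 \sqrt{41}}{41} + 1, and B = 2 - A = 1 - \frac{6 \sqrt{41}}{41}.
So T(n) = \left(\frac{6 \sqrt{41}}{41} + 1\right)\left(- \frac{5}{2} + \frac{\sqrt{41}}{2}\right)^n + \left(1 - \frac{6 \sqrt{41}}{41}\right)\left(- \frac{\sqrt{41}}{2} - \frac{5}{2}\right)^n.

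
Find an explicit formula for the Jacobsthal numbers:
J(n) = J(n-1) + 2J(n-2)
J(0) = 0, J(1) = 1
This is the Jacobsthal sequence.
Characteristic equation: x² - x - 2 = 0; roots r₁ = 2, r₂ = -1.
General: J(n) = A·r₁^n + B·r₂^n. Solving with J(0)=0, J(1)=1 gives A = \frac{1}{3}, B = - \frac{1}{3}.
So J(n) = - \frac{\left(-1\right)^{n}}{3} + \frac{2^{n}}{3}.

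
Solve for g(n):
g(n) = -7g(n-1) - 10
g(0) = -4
First-order linear non-homogeneous.
Homogeneous solution: g_h(n) = A·(-7)^n.
Try constant particular solution g_p = K: K = -7K - 10 ⇒ K = - \frac{5}{4}.
General: g(n) = A·(-7)^n - \frac{5}{4}.
Apply g(0) = -4: A - \frac{5}{4} = -4 ⇒ A = - \frac{11}{4}.
So g(n) = - \frac{11 \left(-7\right)^{n}}{4} - \frac{5}{4}.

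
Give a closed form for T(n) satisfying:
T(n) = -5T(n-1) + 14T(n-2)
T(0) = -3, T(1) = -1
Characteristic equation: x² + 5x - 14 = 0, which factors as (x - (-7))(x - (2)) = 0.
Roots r₁ = -7, r₂ = 2 (distinct).
General solution: T(n) = A·(-7)^n + B·(2)^n.
From T(0) = -3: A + B = -3.
From T(1) = -1: -7A + 2B = -1.
Solving: A = - \frac{5}{9}, B = - \frac{22}{9}.
So T(n) = - \frac{5 \left(-7\right)^{n}}{9} - \frac{22 \cdot 2^{n}}{9}.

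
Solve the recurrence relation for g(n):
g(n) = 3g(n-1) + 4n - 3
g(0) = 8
First-order linear with linear forcing.
Homogeneous solution: g_h(n) = A·(3)^n.
Try particular g_p(n) = pn + q. Substituting:
  pn + q = 3(p(n-1) + q) + 4n - 3.
Matching the n-coefficient: p = 3p + 4 ⇒ p = -2.
Matching constants: q = -3p + 3q - 3 ⇒ q = - \frac{3}{2}.
General: g(n) = A·(3)^n - 2 n - \frac{3}{2}.
Apply g(0) = 8: A - \frac{3}{2} = 8 ⇒ A = \frac{19}{2}.
So g(n) = \frac{19 \cdot 3^{n}}{2} - 2 n - \frac{3}{2}.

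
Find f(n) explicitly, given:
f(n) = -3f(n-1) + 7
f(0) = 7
First-order linear non-homogeneous.
Homogeneous solution: f_h(n) = A·(-3)^n.
Try constant particular solution f_p = K: K = -3K + 7 ⇒ K = \frac{7}{4}.
General: f(n) = A·(-3)^n + \frac{7}{4}.
Apply f(0) = 7: A + \frac{7}{4} = 7 ⇒ A = \frac{21}{4}.
So f(n) = \frac{21 \left(-3\right)^{n}}{4} + \frac{7}{4}.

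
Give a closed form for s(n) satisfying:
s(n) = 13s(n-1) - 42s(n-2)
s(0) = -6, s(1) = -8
Characteristic equation: x² - 13x + 42 = 0, which factors as (x - (6))(x - (7)) = 0.
Roots r₁ = 6, r₂ = 7 (distinct).
General solution: s(n) = A·(6)^n + B·(7)^n.
From s(0) = -6: A + B = -6.
From s(1) = -8: 6A + 7B = -8.
Solving: A = -34, B = 28.
So s(n) = - 34 \cdot 6^{n} + 28 \cdot 7^{n}.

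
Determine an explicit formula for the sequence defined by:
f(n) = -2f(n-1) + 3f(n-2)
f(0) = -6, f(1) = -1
Characteristic equation: x² + 2x - 3 = 0, which factors as (x - (1))(x - (-3)) = 0.
Roots r₁ = 1, r₂ = -3 (distinct).
General solution: f(n) = A·(1)^n + B·(-3)^n.
From f(0) = -6: A + B = -6.
From f(1) = -1: A - 3B = -1.
Solving: A = - \frac{19}{4}, B = - \frac{5}{4}.
So f(n) = - \frac{5 \left(-3\right)^{n}}{4} - \frac{19}{4}.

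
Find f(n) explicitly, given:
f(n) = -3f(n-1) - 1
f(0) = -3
First-order linear non-homogeneous.
Homogeneous solution: f_h(n) = A·(-3)^n.
Try constant particular solution f_p = K: K = -3K - 1 ⇒ K = - \frac{1}{4}.
General: f(n) = A·(-3)^n - \frac{1}{4}.
Apply f(0) = -3: A - \frac{1}{4} = -3 ⇒ A = - \frac{11}{4}.
So f(n) = - \frac{11 \left(-3\right)^{n}}{4} - \frac{1}{4}.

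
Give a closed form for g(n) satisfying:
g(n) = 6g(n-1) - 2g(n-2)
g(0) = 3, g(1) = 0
Characteristic equation: x² - 6x + 2 = 0.
Discriminant Δ = (6)² + 4·(-2) = 28.
Roots r₁,₂ = (6 ± √28)/2, so r₁ = \sqrt{7} + 3, r₂ = 3 - \sqrt{7}.
General solution: g(n) = A·r₁^n + B·r₂^n.
From the initial conditions, A + B = 3 and r₁A + r₂B = 0.
Since r₁ - r₂ = √28: A = (0 - (3)r₂)/√28 = \frac{3}{2} - \frac{9 \sqrt{7}}{14}, and B = 3 - A = \frac{3}{2} + \frac{9 \sqrt{7}}{14}.
So g(n) = \left(\frac{3}{2} - \frac{9 \sqrt{7}}{14}\right)\left(\sqrt{7} + 3\right)^n + \left(\frac{3}{2} + \frac{9 \sqrt{7}}{14}\right)\left(3 - \sqrt{7}\right)^n.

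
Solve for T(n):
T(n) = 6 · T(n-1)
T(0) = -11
Pure geometric recurrence with ratio 6.
By induction T(n) = T(0) · (6)^n = - 11 \cdot 6^{n}.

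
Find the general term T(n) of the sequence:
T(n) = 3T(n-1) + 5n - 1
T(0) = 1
First-order linear with linear forcing.
Homogeneous solution: T_h(n) = A·(3)^n.
Try particular T_p(n) = pn + q. Substituting:
  pn + q = 3(p(n-1) + q) + 5n - 1.
Matching the n-coefficient: p = 3p + 5 ⇒ p = - \frac{5}{2}.
Matching constants: q = -3p + 3q - 1 ⇒ q = - \frac{13}{4}.
General: T(n) = A·(3)^n - \frac{5 n}{2} - \frac{13}{4}.
Apply T(0) = 1: A - \frac{13}{4} = 1 ⇒ A = \frac{17}{4}.
So T(n) = \frac{17 \cdot 3^{n}}{4} - \frac{5 n}{2} - \frac{13}{4}.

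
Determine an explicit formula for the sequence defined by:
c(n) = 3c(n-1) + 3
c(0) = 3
First-order linear non-homogeneous.
Homogeneous solution: c_h(n) = A·(3)^n.
Try constant particular solution c_p = K: K = 3K + 3 ⇒ K = - \frac{3}{2}.
General: c(n) = A·(3)^n - \frac{3}{2}.
Apply c(0) = 3: A - \frac{3}{2} = 3 ⇒ A = \frac{9}{2}.
So c(n) = \frac{9 \cdot 3^{n}}{2} - \frac{3}{2}.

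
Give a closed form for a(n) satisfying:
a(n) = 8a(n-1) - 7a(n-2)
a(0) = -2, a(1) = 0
Characteristic equation: x² - 8x + 7 = 0, which factors as (x - (7))(x - (1)) = 0.
Roots r₁ = 7, r₂ = 1 (distinct).
General solution: a(n) = A·(7)^n + B·(1)^n.
From a(0) = -2: A + B = -2.
From a(1) = 0: 7A + B = 0.
Solving: A = \frac{1}{3}, B = - \frac{7}{3}.
So a(n) = \frac{7^{n}}{3} - \frac{7}{3}.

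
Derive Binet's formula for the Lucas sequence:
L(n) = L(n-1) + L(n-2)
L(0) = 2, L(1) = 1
This is the Lucas sequence.
Characteristic equation: x² - x - 1 = 0; roots r₁ = \frac{1}{2} + \frac{\sqrt{5}}{2}, r₂ = \frac{1}{2} - \frac{\sqrt{5}}{2}.
General: L(n) = A·r₁^n + B·r₂^n. Solving with L(0)=2, L(1)=1 gives A = 1, B = 1.
So L(n) = 2^{- n} \left(\left(1 - \sqrt{5}\right)^{n} + \left(1 + \sqrt{5}\right)^{n}\right).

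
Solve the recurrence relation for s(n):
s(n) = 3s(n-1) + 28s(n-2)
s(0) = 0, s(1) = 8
Characteristic equation: x² - 3x - 28 = 0, which factors as (x - (-4))(x - (7)) = 0.
Roots r₁ = -4, r₂ = 7 (distinct).
General solution: s(n) = A·(-4)^n + B·(7)^n.
From s(0) = 0: A + B = 0.
From s(1) = 8: -4A + 7B = 8.
Solving: A = - \frac{8}{11}, B = \frac{8}{11}.
So s(n) = - \frac{8 \left(-4\right)^{n}}{11} + \frac{8 \cdot 7^{n}}{11}.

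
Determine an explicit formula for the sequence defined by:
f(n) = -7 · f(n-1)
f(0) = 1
Pure geometric recurrence with ratio -7.
By induction f(n) = f(0) · (-7)^n = \left(-7\right)^{n}.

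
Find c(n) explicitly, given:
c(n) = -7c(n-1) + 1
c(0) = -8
First-order linear non-homogeneous.
Homogeneous solution: c_h(n) = A·(-7)^n.
Try constant particular solution c_p = K: K = -7K + 1 ⇒ K = \frac{1}{8}.
General: c(n) = A·(-7)^n + \frac{1}{8}.
Apply c(0) = -8: A + \frac{1}{8} = -8 ⇒ A = - \frac{65}{8}.
So c(n) = \frac{1}{8} - \frac{65 \left(-7\right)^{n}}{8}.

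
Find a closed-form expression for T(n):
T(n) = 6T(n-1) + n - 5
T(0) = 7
First-order linear with linear forcing.
Homogeneous solution: T_h(n) = A·(6)^n.
Try particular T_p(n) = pn + q. Substituting:
  pn + q = 6(p(n-1) + q) + n - 5.
Matching the n-coefficient: p = 6p + 1 ⇒ p = - \frac{1}{5}.
Matching constants: q = -6p + 6q - 5 ⇒ q = \frac{19}{25}.
General: T(n) = A·(6)^n - \frac{n}{5} + \frac{19}{25}.
Apply T(0) = 7: A + \frac{19}{25} = 7 ⇒ A = \frac{156}{25}.
So T(n) = \frac{156 \cdot 6^{n}}{25} - \frac{n}{5} + \frac{19}{25}.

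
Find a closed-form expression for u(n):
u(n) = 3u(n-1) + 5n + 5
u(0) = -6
First-order linear with linear forcing.
Homogeneous solution: u_h(n) = A·(3)^n.
Try particular u_p(n) = pn + q. Substituting:
  pn + q = 3(p(n-1) + q) + 5n + 5.
Matching the n-coefficient: p = 3p + 5 ⇒ p = - \frac{5}{2}.
Matching constants: q = -3p + 3q + 5 ⇒ q = - \frac{25}{4}.
General: u(n) = A·(3)^n - \frac{5 n}{2} - \frac{25}{4}.
Apply u(0) = -6: A - \frac{25}{4} = -6 ⇒ A = \frac{1}{4}.
So u(n) = \frac{3^{n}}{4} - \frac{5 n}{2} - \frac{25}{4}.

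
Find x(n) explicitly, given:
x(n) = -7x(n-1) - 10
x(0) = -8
First-order linear non-homogeneous.
Homogeneous solution: x_h(n) = A·(-7)^n.
Try constant particular solution x_p = K: K = -7K - 10 ⇒ K = - \frac{5}{4}.
General: x(n) = A·(-7)^n - \frac{5}{4}.
Apply x(0) = -8: A - \frac{5}{4} = -8 ⇒ A = - \frac{27}{4}.
So x(n) = - \frac{27 \left(-7\right)^{n}}{4} - \frac{5}{4}.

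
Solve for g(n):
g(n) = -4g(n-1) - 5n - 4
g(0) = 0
First-order linear with linear forcing.
Homogeneous solution: g_h(n) = A·(-4)^n.
Try particular g_p(n) = pn + q. Substituting:
  pn + q = -4(p(n-1) + q) - 5n - 4.
Matching the n-coefficient: p = -4p - 5 ⇒ p = -1.
Matching constants: q = 4p - 4q - 4 ⇒ q = - \frac{8}{5}.
General: g(n) = A·(-4)^n - n - \frac{8}{5}.
Apply g(0) = 0: A - \frac{8}{5} = 0 ⇒ A = \frac{8}{5}.
So g(n) = \frac{8 \left(-4\right)^{n}}{5} - n - \frac{8}{5}.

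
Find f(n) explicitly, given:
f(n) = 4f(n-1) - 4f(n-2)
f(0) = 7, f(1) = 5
Characteristic equation: x² - 4x + 4 = 0, which is (x - (2))².
Repeated root r = 2.
General solution: f(n) = (A + Bn)·(2)^n.
From f(0) = 7: A = 7.
From f(1) = 5: (A + B)·(2) = 5 ⇒ B = - \frac{9}{2}.
So f(n) = \left(7 - \frac{9 n}{2}\right) \cdot (2)^n.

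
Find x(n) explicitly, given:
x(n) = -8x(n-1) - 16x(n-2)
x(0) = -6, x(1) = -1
Characteristic equation: x² + 8x + 16 = 0, which is (x - (-4))².
Repeated root r = -4.
General solution: x(n) = (A + Bn)·(-4)^n.
From x(0) = -6: A = -6.
From x(1) = -1: (A + B)·(-4) = -1 ⇒ B = \frac{25}{4}.
So x(n) = \left(\frac{25 n}{4} - 6\right) \cdot (-4)^n.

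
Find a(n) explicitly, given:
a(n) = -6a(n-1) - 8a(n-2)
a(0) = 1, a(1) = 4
Characteristic equation: x² + 6x + 8 = 0, which factors as (x - (-2))(x - (-4)) = 0.
Roots r₁ = -2, r₂ = -4 (distinct).
General solution: a(n) = A·(-2)^n + B·(-4)^n.
From a(0) = 1: A + B = 1.
From a(1) = 4: -2A - 4B = 4.
Solving: A = 4, B = -3.
So a(n) = 4 \left(-2\right)^{n} - 3 \left(-4\right)^{n}.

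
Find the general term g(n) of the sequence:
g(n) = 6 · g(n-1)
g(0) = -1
Pure geometric recurrence with ratio 6.
By induction g(n) = g(0) · (6)^n = - 6^{n}.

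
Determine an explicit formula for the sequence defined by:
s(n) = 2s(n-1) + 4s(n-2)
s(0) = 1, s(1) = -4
Characteristic equation: x² - 2x - 4 = 0.
Discriminant Δ = (2)² + 4·(4) = 20.
Roots r₁,₂ = (2 ± √20)/2, so r₁ = 1 + \sqrt{5}, r₂ = 1 - \sqrt{5}.
General solution: s(n) = A·r₁^n + B·r₂^n.
From the initial conditions, A + B = 1 and r₁A + r₂B = -4.
Since r₁ - r₂ = √20: A = (-4 - (1)r₂)/√20 = \frac{1}{2} - \frac{\sqrt{5}}{2}, and B = 1 - A = \frac{1}{2} + \frac{\sqrt{5}}{2}.
So s(n) = \left(\frac{1}{2} - \frac{\sqrt{5}}{2}\right)\left(1 + \sqrt{5}\right)^n + \left(\frac{1}{2} + \frac{\sqrt{5}}{2}\right)\left(1 - \sqrt{5}\right)^n.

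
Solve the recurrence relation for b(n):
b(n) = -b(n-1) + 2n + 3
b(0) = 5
First-order linear with linear forcing.
Homogeneous solution: b_h(n) = A·(-1)^n.
Try particular b_p(n) = pn + q. Substituting:
  pn + q = -(p(n-1) + q) + 2n + 3.
Matching the n-coefficient: p = -p + 2 ⇒ p = 1.
Matching constants: q = p - q + 3 ⇒ q = 2.
General: b(n) = A·(-1)^n + n + 2.
Apply b(0) = 5: A + 2 = 5 ⇒ A = 3.
So b(n) = 3 \left(-1\right)^{n} + n + 2.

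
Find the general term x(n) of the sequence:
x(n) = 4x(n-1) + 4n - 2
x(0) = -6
First-order linear with linear forcing.
Homogeneous solution: x_h(n) = A·(4)^n.
Try particular x_p(n) = pn + q. Substituting:
  pn + q = 4(p(n-1) + q) + 4n - 2.
Matching the n-coefficient: p = 4p + 4 ⇒ p = - \frac{4}{3}.
Matching constants: q = -4p + 4q - 2 ⇒ q = - \frac{10}{9}.
General: x(n) = A·(4)^n - \frac{4 n}{3} - \frac{10}{9}.
Apply x(0) = -6: A - \frac{10}{9} = -6 ⇒ A = - \frac{44}{9}.
So x(n) = - \frac{44 \cdot 4^{n}}{9} - \frac{4 n}{3} - \frac{10}{9}.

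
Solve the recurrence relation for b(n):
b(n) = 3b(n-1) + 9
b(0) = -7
First-order linear non-homogeneous.
Homogeneous solution: b_h(n) = A·(3)^n.
Try constant particular solution b_p = K: K = 3K + 9 ⇒ K = - \frac{9}{2}.
General: b(n) = A·(3)^n - \frac{9}{2}.
Apply b(0) = -7: A - \frac{9}{2} = -7 ⇒ A = - \frac{5}{2}.
So b(n) = - \frac{5 \cdot 3^{n}}{2} - \frac{9}{2}.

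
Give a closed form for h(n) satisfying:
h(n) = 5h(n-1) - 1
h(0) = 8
First-order linear non-homogeneous.
Homogeneous solution: h_h(n) = A·(5)^n.
Try constant particular solution h_p = K: K = 5K - 1 ⇒ K = \frac{1}{4}.
General: h(n) = A·(5)^n + \frac{1}{4}.
Apply h(0) = 8: A + \frac{1}{4} = 8 ⇒ A = \frac{31}{4}.
So h(n) = \frac{31 \cdot 5^{n}}{4} + \frac{1}{4}.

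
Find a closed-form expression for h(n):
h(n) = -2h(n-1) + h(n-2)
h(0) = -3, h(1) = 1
Characteristic equation: x² + 2x - 1 = 0.
Discriminant Δ = (-2)² + 4·(1) = 8.
Roots r₁,₂ = (-2 ± √8)/2, so r₁ = -1 + \sqrt{2}, r₂ = - \sqrt{2} - 1.
General solution: h(n) = A·r₁^n + B·r₂^n.
From the initial conditions, A + B = -3 and r₁A + r₂B = 1.
Since r₁ - r₂ = √8: A = (1 - (-3)r₂)/√8 = - \frac{3}{2} - \frac{\sqrt{2}}{2}, and B = -3 - A = - \frac{3}{2} + \frac{\sqrt{2}}{2}.
So h(n) = \left(- \frac{3}{2} - \frac{\sqrt{2}}{2}\right)\left(-1 + \sqrt{2}\right)^n + \left(- \frac{3}{2} + \frac{\sqrt{2}}{2}\right)\left(- \sqrt{2} - 1\right)^n.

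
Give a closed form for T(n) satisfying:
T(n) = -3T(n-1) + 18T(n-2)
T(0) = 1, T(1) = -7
Characteristic equation: x² + 3x - 18 = 0, which factors as (x - (3))(x - (-6)) = 0.
Roots r₁ = 3, r₂ = -6 (distinct).
General solution: T(n) = A·(3)^n + B·(-6)^n.
From T(0) = 1: A + B = 1.
From T(1) = -7: 3A - 6B = -7.
Solving: A = - \frac{1}{9}, B = \frac{10}{9}.
So T(n) = \frac{10 \left(-6\right)^{n}}{9} - \frac{3^{n}}{9}.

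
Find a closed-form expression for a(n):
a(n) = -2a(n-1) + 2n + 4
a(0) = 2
First-order linear with linear forcing.
Homogeneous solution: a_h(n) = A·(-2)^n.
Try particular a_p(n) = pn + q. Substituting:
  pn + q = -2(p(n-1) + q) + 2n + 4.
Matching the n-coefficient: p = -2p + 2 ⇒ p = \frac{2}{3}.
Matching constants: q = 2p - 2q + 4 ⇒ q = \frac{16}{9}.
General: a(n) = A·(-2)^n + \frac{2 n}{3} + \frac{16}{9}.
Apply a(0) = 2: A + \frac{16}{9} = 2 ⇒ A = \frac{2}{9}.
So a(n) = \frac{2 \left(-2\right)^{n}}{9} + \frac{2 n}{3} + \frac{16}{9}.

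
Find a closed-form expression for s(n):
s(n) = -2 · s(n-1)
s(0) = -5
Pure geometric recurrence with ratio -2.
By induction s(n) = s(0) · (-2)^n = - 5 \left(-2\right)^{n}.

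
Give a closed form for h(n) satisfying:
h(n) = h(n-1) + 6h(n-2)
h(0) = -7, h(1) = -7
Characteristic equation: x² - x - 6 = 0, which factors as (x - (-2))(x - (3)) = 0.
Roots r₁ = -2, r₂ = 3 (distinct).
General solution: h(n) = A·(-2)^n + B·(3)^n.
From h(0) = -7: A + B = -7.
From h(1) = -7: -2A + 3B = -7.
Solving: A = - \frac{14}{5}, B = - \frac{21}{5}.
So h(n) = - \frac{14 \left(-2\right)^{n}}{5} - \frac{21 \cdot 3^{n}}{5}.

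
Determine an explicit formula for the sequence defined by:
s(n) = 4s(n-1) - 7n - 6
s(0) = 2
First-order linear with linear forcing.
Homogeneous solution: s_h(n) = A·(4)^n.
Try particular s_p(n) = pn + q. Substituting:
  pn + q = 4(p(n-1) + q) - 7n - 6.
Matching the n-coefficient: p = 4p - 7 ⇒ p = \frac{7}{3}.
Matching constants: q = -4p + 4q - 6 ⇒ q = \frac{46}{9}.
General: s(n) = A·(4)^n + \frac{7 n}{3} + \frac{46}{9}.
Apply s(0) = 2: A + \frac{46}{9} = 2 ⇒ A = - \frac{28}{9}.
So s(n) = - \frac{28 \cdot 4^{n}}{9} + \frac{7 n}{3} + \frac{46}{9}.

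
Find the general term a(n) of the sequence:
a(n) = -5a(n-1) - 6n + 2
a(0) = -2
First-order linear with linear forcing.
Homogeneous solution: a_h(n) = A·(-5)^n.
Try particular a_p(n) = pn + q. Substituting:
  pn + q = -5(p(n-1) + q) - 6n + 2.
Matching the n-coefficient: p = -5p - 6 ⇒ p = -1.
Matching constants: q = 5p - 5q + 2 ⇒ q = - \frac{1}{2}.
General: a(n) = A·(-5)^n - n - \frac{1}{2}.
Apply a(0) = -2: A - \frac{1}{2} = -2 ⇒ A = - \frac{3}{2}.
So a(n) = - \frac{3 \left(-5\right)^{n}}{2} - n - \frac{1}{2}.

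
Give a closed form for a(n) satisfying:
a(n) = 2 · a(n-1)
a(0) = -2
Pure geometric recurrence with ratio 2.
By induction a(n) = a(0) · (2)^n = - 2 \cdot 2^{n}.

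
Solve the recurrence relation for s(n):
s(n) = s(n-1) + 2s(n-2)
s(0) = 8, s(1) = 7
Characteristic equation: x² - x - 2 = 0, which factors as (x - (2))(x - (-1)) = 0.
Roots r₁ = 2, r₂ = -1 (distinct).
General solution: s(n) = A·(2)^n + B·(-1)^n.
From s(0) = 8: A + B = 8.
From s(1) = 7: 2A - B = 7.
Solving: A = 5, B = 3.
So s(n) = 3 \left(-1\right)^{n} + 5 \cdot 2^{n}.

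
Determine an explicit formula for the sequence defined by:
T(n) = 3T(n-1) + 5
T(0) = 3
First-order linear non-homogeneous.
Homogeneous solution: T_h(n) = A·(3)^n.
Try constant particular solution T_p = K: K = 3K + 5 ⇒ K = - \frac{5}{2}.
General: T(n) = A·(3)^n - \frac{5}{2}.
Apply T(0) = 3: A - \frac{5}{2} = 3 ⇒ A = \frac{11}{2}.
So T(n) = \frac{11 \cdot 3^{n}}{2} - \frac{5}{2}.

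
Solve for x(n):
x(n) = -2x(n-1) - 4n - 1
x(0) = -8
First-order linear with linear forcing.
Homogeneous solution: x_h(n) = A·(-2)^n.
Try particular x_p(n) = pn + q. Substituting:
  pn + q = -2(p(n-1) + q) - 4n - 1.
Matching the n-coefficient: p = -2p - 4 ⇒ p = - \frac{4}{3}.
Matching constants: q = 2p - 2q - 1 ⇒ q = - \frac{11}{9}.
General: x(n) = A·(-2)^n - \frac{4 n}{3} - \frac{11}{9}.
Apply x(0) = -8: A - \frac{11}{9} = -8 ⇒ A = - \frac{61}{9}.
So x(n) = - \frac{61 \left(-2\right)^{n}}{9} - \frac{4 n}{3} - \frac{11}{9}.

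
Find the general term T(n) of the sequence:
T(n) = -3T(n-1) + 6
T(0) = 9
First-order linear non-homogeneous.
Homogeneous solution: T_h(n) = A·(-3)^n.
Try constant particular solution T_p = K: K = -3K + 6 ⇒ K = \frac{3}{2}.
General: T(n) = A·(-3)^n + \frac{3}{2}.
Apply T(0) = 9: A + \frac{3}{2} = 9 ⇒ A = \frac{15}{2}.
So T(n) = \frac{15 \left(-3\right)^{n}}{2} + \frac{3}{2}.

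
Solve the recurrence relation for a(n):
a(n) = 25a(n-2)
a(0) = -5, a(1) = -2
Characteristic equation: x² - 25 = 0, which factors as (x - (5))(x - (-5)) = 0.
Roots r₁ = 5, r₂ = -5 (distinct).
General solution: a(n) = A·(5)^n + B·(-5)^n.
From a(0) = -5: A + B = -5.
From a(1) = -2: 5A - 5B = -2.
Solving: A = - \frac{27}{10}, B = - \frac{23}{10}.
So a(n) = - \frac{23 \left(-5\right)^{n}}{10} - \frac{27 \cdot 5^{n}}{10}.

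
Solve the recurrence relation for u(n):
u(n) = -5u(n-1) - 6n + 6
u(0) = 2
First-order linear with linear forcing.
Homogeneous solution: u_h(n) = A·(-5)^n.
Try particular u_p(n) = pn + q. Substituting:
  pn + q = -5(p(n-1) + q) - 6n + 6.
Matching the n-coefficient: p = -5p - 6 ⇒ p = -1.
Matching constants: q = 5p - 5q + 6 ⇒ q = \frac{1}{6}.
General: u(n) = A·(-5)^n - n + \frac{1}{6}.
Apply u(0) = 2: A + \frac{1}{6} = 2 ⇒ A = \frac{11}{6}.
So u(n) = \frac{11 \left(-5\right)^{n}}{6} - n + \frac{1}{6}.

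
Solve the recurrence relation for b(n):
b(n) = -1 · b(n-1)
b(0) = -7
Pure geometric recurrence with ratio -1.
By induction b(n) = b(0) · (-1)^n = - 7 \left(-1\right)^{n}.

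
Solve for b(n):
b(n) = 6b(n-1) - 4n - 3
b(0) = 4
First-order linear with linear forcing.
Homogeneous solution: b_h(n) = A·(6)^n.
Try particular b_p(n) = pn + q. Substituting:
  pn + q = 6(p(n-1) + q) - 4n - 3.
Matching the n-coefficient: p = 6p - 4 ⇒ p = \frac{4}{5}.
Matching constants: q = -6p + 6q - 3 ⇒ q = \frac{39}{25}.
General: b(n) = A·(6)^n + \frac{4 n}{5} + \frac{39}{25}.
Apply b(0) = 4: A + \frac{39}{25} = 4 ⇒ A = \frac{61}{25}.
So b(n) = \frac{61 \cdot 6^{n}}{25} + \frac{4 n}{5} + \frac{39}{25}.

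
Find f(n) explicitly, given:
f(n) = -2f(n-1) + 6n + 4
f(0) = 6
First-order linear with linear forcing.
Homogeneous solution: f_h(n) = A·(-2)^n.
Try particular f_p(n) = pn + q. Substituting:
  pn + q = -2(p(n-1) + q) + 6n + 4.
Matching the n-coefficient: p = -2p + 6 ⇒ p = 2.
Matching constants: q = 2p - 2q + 4 ⇒ q = \frac{8}{3}.
General: f(n) = A·(-2)^n + 2 n + \frac{8}{3}.
Apply f(0) = 6: A + \frac{8}{3} = 6 ⇒ A = \frac{10}{3}.
So f(n) = \frac{10 \left(-2\right)^{n}}{3} + 2 n + \frac{8}{3}.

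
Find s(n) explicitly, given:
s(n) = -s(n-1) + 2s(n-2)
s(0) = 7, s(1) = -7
Characteristic equation: x² + x - 2 = 0, which factors as (x - (-2))(x - (1)) = 0.
Roots r₁ = -2, r₂ = 1 (distinct).
General solution: s(n) = A·(-2)^n + B·(1)^n.
From s(0) = 7: A + B = 7.
From s(1) = -7: -2A + B = -7.
Solving: A = \frac{14}{3}, B = \frac{7}{3}.
So s(n) = \frac{14 \left(-2\right)^{n}}{3} + \frac{7}{3}.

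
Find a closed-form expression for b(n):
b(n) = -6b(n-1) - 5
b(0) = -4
First-order linear non-homogeneous.
Homogeneous solution: b_h(n) = A·(-6)^n.
Try constant particular solution b_p = K: K = -6K - 5 ⇒ K = - \frac{5}{7}.
General: b(n) = A·(-6)^n - \frac{5}{7}.
Apply b(0) = -4: A - \frac{5}{7} = -4 ⇒ A = - \frac{23}{7}.
So b(n) = - \frac{23 \left(-6\right)^{n}}{7} - \frac{5}{7}.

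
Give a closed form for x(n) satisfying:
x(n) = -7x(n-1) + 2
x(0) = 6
First-order linear non-homogeneous.
Homogeneous solution: x_h(n) = A·(-7)^n.
Try constant particular solution x_p = K: K = -7K + 2 ⇒ K = \frac{1}{4}.
General: x(n) = A·(-7)^n + \frac{1}{4}.
Apply x(0) = 6: A + \frac{1}{4} = 6 ⇒ A = \frac{23}{4}.
So x(n) = \frac{23 \left(-7\right)^{n}}{4} + \frac{1}{4}.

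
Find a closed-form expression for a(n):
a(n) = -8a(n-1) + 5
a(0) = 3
First-order linear non-homogeneous.
Homogeneous solution: a_h(n) = A·(-8)^n.
Try constant particular solution a_p = K: K = -8K + 5 ⇒ K = \frac{5}{9}.
General: a(n) = A·(-8)^n + \frac{5}{9}.
Apply a(0) = 3: A + \frac{5}{9} = 3 ⇒ A = \frac{22}{9}.
So a(n) = \frac{22 \left(-8\right)^{n}}{9} + \frac{5}{9}.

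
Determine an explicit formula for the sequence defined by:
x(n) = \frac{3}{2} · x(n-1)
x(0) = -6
Pure geometric recurrence with ratio \frac{3}{2}.
By induction x(n) = x(0) · (\frac{3}{2})^n = - 6 \left(\frac{3}{2}\right)^{n}.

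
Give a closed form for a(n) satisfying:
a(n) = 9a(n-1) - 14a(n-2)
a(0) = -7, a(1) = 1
Characteristic equation: x² - 9x + 14 = 0, which factors as (x - (2))(x - (7)) = 0.
Roots r₁ = 2, r₂ = 7 (distinct).
General solution: a(n) = A·(2)^n + B·(7)^n.
From a(0) = -7: A + B = -7.
From a(1) = 1: 2A + 7B = 1.
Solving: A = -10, B = 3.
So a(n) = - 10 \cdot 2^{n} + 3 \cdot 7^{n}.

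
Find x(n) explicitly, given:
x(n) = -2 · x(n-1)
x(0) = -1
Pure geometric recurrence with ratio -2.
By induction x(n) = x(0) · (-2)^n = - \left(-2\right)^{n}.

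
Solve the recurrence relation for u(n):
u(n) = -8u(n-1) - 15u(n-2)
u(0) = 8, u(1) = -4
Characteristic equation: x² + 8x + 15 = 0, which factors as (x - (-5))(x - (-3)) = 0.
Roots r₁ = -5, r₂ = -3 (distinct).
General solution: u(n) = A·(-5)^n + B·(-3)^n.
From u(0) = 8: A + B = 8.
From u(1) = -4: -5A - 3B = -4.
Solving: A = -10, B = 18.
So u(n) = 18 \left(-3\right)^{n} - 10 \left(-5\right)^{n}.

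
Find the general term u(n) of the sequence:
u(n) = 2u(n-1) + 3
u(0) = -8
First-order linear non-homogeneous.
Homogeneous solution: u_h(n) = A·(2)^n.
Try constant particular solution u_p = K: K = 2K + 3 ⇒ K = -3.
General: u(n) = A·(2)^n - 3.
Apply u(0) = -8: A - 3 = -8 ⇒ A = -5.
So u(n) = - 5 \cdot 2^{n} - 3.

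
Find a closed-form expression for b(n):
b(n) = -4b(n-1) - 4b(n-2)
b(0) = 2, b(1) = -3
Characteristic equation: x² + 4x + 4 = 0, which is (x - (-2))².
Repeated root r = -2.
General solution: b(n) = (A + Bn)·(-2)^n.
From b(0) = 2: A = 2.
From b(1) = -3: (A + B)·(-2) = -3 ⇒ B = - \frac{1}{2}.
So b(n) = \left(2 - \frac{n}{2}\right) \cdot (-2)^n.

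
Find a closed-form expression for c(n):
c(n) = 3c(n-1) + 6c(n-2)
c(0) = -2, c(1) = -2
Characteristic equation: x² - 3x - 6 = 0.
Discriminant Δ = (3)² + 4·(6) = 33.
Roots r₁,₂ = (3 ± √33)/2, so r₁ = \frac{3}{2} + \frac{\sqrt{33}}{2}, r₂ = \frac{3}{2} - \frac{\sqrt{33}}{2}.
General solution: c(n) = A·r₁^n + B·r₂^n.
From the initial conditions, A + B = -2 and r₁A + r₂B = -2.
Since r₁ - r₂ = √33: A = (-2 - (-2)r₂)/√33 = -1 + \frac{\sqrt{33}}{33}, and B = -2 - A = -1 - \frac{\sqrt{33}}{33}.
So c(n) = \left(-1 + \frac{\sqrt{33}}{33}\right)\left(\frac{3}{2} + \frac{\sqrt{33}}{2}\right)^n + \left(-1 - \frac{\sqrt{33}}{33}\right)\left(\frac{3}{2} - \frac{\sqrt{33}}{2}\right)^n.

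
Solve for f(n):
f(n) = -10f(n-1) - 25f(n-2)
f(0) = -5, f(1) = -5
Characteristic equation: x² + 10x + 25 = 0, which is (x - (-5))².
Repeated root r = -5.
General solution: f(n) = (A + Bn)·(-5)^n.
From f(0) = -5: A = -5.
From f(1) = -5: (A + B)·(-5) = -5 ⇒ B = 6.
So f(n) = \left(6 n - 5\right) \cdot (-5)^n.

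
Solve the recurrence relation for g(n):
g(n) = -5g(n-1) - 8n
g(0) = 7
First-order linear with linear forcing.
Homogeneous solution: g_h(n) = A·(-5)^n.
Try particular g_p(n) = pn + q. Substituting:
  pn + q = -5(p(n-1) + q) - 8n.
Matching the n-coefficient: p = -5p - 8 ⇒ p = - \frac{4}{3}.
Matching constants: q = 5p - 5q ⇒ q = - \frac{10}{9}.
General: g(n) = A·(-5)^n - \frac{4 n}{3} - \frac{10}{9}.
Apply g(0) = 7: A - \frac{10}{9} = 7 ⇒ A = \frac{73}{9}.
So g(n) = \frac{73 \left(-5\right)^{n}}{9} - \frac{4 n}{3} - \frac{10}{9}.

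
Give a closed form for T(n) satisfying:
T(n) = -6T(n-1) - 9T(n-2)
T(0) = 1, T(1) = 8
Characteristic equation: x² + 6x + 9 = 0, which is (x - (-3))².
Repeated root r = -3.
General solution: T(n) = (A + Bn)·(-3)^n.
From T(0) = 1: A = 1.
From T(1) = 8: (A + B)·(-3) = 8 ⇒ B = - \frac{11}{3}.
So T(n) = \left(1 - \frac{11 n}{3}\right) \cdot (-3)^n.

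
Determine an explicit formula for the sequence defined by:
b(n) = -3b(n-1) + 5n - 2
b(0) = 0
First-order linear with linear forcing.
Homogeneous solution: b_h(n) = A·(-3)^n.
Try particular b_p(n) = pn + q. Substituting:
  pn + q = -3(p(n-1) + q) + 5n - 2.
Matching the n-coefficient: p = -3p + 5 ⇒ p = \frac{5}{4}.
Matching constants: q = 3p - 3q - 2 ⇒ q = \frac{7}{16}.
General: b(n) = A·(-3)^n + \frac{5 n}{4} + \frac{7}{16}.
Apply b(0) = 0: A + \frac{7}{16} = 0 ⇒ A = - \frac{7}{16}.
So b(n) = - \frac{7 \left(-3\right)^{n}}{16} + \frac{5 n}{4} + \frac{7}{16}.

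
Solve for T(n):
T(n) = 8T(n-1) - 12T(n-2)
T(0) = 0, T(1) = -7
Characteristic equation: x² - 8x + 12 = 0, which factors as (x - (6))(x - (2)) = 0.
Roots r₁ = 6, r₂ = 2 (distinct).
General solution: T(n) = A·(6)^n + B·(2)^n.
From T(0) = 0: A + B = 0.
From T(1) = -7: 6A + 2B = -7.
Solving: A = - \frac{7}{4}, B = \frac{7}{4}.
So T(n) = \frac{7 \cdot 2^{n}}{4} - \frac{7 \cdot 6^{n}}{4}.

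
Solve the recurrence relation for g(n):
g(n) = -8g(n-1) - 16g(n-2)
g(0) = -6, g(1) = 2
Characteristic equation: x² + 8x + 16 = 0, which is (x - (-4))².
Repeated root r = -4.
General solution: g(n) = (A + Bn)·(-4)^n.
From g(0) = -6: A = -6.
From g(1) = 2: (A + B)·(-4) = 2 ⇒ B = \frac{11}{2}.
So g(n) = \left(\frac{11 n}{2} - 6\right) \cdot (-4)^n.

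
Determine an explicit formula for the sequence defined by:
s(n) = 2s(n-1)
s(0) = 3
This is a homogeneous first-order recurrence with ratio 2.
By induction s(n) = s(0) · (2)^n = 3 \cdot 2^{n}.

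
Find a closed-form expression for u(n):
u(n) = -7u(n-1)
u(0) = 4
This is a homogeneous first-order recurrence with ratio -7.
By induction u(n) = u(0) · (-7)^n = 4 \left(-7\right)^{n}.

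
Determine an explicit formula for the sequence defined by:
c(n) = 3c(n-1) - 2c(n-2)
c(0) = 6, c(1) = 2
Characteristic equation: x² - 3x + 2 = 0, which factors as (x - (2))(x - (1)) = 0.
Roots r₁ = 2, r₂ = 1 (distinct).
General solution: c(n) = A·(2)^n + B·(1)^n.
From c(0) = 6: A + B = 6.
From c(1) = 2: 2A + B = 2.
Solving: A = -4, B = 10.
So c(n) = 10 - 4 \cdot 2^{n}.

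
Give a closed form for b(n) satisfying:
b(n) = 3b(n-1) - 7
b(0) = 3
First-order linear non-homogeneous.
Homogeneous solution: b_h(n) = A·(3)^n.
Try constant particular solution b_p = K: K = 3K - 7 ⇒ K = \frac{7}{2}.
General: b(n) = A·(3)^n + \frac{7}{2}.
Apply b(0) = 3: A + \frac{7}{2} = 3 ⇒ A = - \frac{1}{2}.
So b(n) = \frac{7}{2} - \frac{3^{n}}{2}.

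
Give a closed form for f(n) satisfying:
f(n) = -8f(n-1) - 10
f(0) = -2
First-order linear non-homogeneous.
Homogeneous solution: f_h(n) = A·(-8)^n.
Try constant particular solution f_p = K: K = -8K - 10 ⇒ K = - \frac{10}{9}.
General: f(n) = A·(-8)^n - \frac{10}{9}.
Apply f(0) = -2: A - \frac{10}{9} = -2 ⇒ A = - \frac{8}{9}.
So f(n) = - \frac{8 \left(-8\right)^{n}}{9} - \frac{10}{9}.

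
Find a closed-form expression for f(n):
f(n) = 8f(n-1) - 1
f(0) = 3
First-order linear non-homogeneous.
Homogeneous solution: f_h(n) = A·(8)^n.
Try constant particular solution f_p = K: K = 8K - 1 ⇒ K = \frac{1}{7}.
General: f(n) = A·(8)^n + \frac{1}{7}.
Apply f(0) = 3: A + \frac{1}{7} = 3 ⇒ A = \frac{20}{7}.
So f(n) = \frac{20 \cdot 8^{n}}{7} + \frac{1}{7}.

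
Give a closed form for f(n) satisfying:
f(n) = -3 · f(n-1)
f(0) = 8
Pure geometric recurrence with ratio -3.
By induction f(n) = f(0) · (-3)^n = 8 \left(-3\right)^{n}.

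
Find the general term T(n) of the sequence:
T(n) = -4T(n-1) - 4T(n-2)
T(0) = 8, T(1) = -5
Characteristic equation: x² + 4x + 4 = 0, which is (x - (-2))².
Repeated root r = -2.
General solution: T(n) = (A + Bn)·(-2)^n.
From T(0) = 8: A = 8.
From T(1) = -5: (A + B)·(-2) = -5 ⇒ B = - \frac{11}{2}.
So T(n) = \left(8 - \frac{11 n}{2}\right) \cdot (-2)^n.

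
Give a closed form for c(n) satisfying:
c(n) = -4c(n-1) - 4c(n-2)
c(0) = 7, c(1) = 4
Characteristic equation: x² + 4x + 4 = 0, which is (x - (-2))².
Repeated root r = -2.
General solution: c(n) = (A + Bn)·(-2)^n.
From c(0) = 7: A = 7.
From c(1) = 4: (A + B)·(-2) = 4 ⇒ B = -9.
So c(n) = \left(7 - 9 n\right) \cdot (-2)^n.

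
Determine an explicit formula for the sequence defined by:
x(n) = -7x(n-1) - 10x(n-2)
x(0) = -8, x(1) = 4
Characteristic equation: x² + 7x + 10 = 0, which factors as (x - (-2))(x - (-5)) = 0.
Roots r₁ = -2, r₂ = -5 (distinct).
General solution: x(n) = A·(-2)^n + B·(-5)^n.
From x(0) = -8: A + B = -8.
From x(1) = 4: -2A - 5B = 4.
Solving: A = -12, B = 4.
So x(n) = - 12 \left(-2\right)^{n} + 4 \left(-5\right)^{n}.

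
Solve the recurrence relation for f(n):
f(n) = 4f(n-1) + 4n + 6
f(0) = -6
First-order linear with linear forcing.
Homogeneous solution: f_h(n) = A·(4)^n.
Try particular f_p(n) = pn + q. Substituting:
  pn + q = 4(p(n-1) + q) + 4n + 6.
Matching the n-coefficient: p = 4p + 4 ⇒ p = - \frac{4}{3}.
Matching constants: q = -4p + 4q + 6 ⇒ q = - \frac{34}{9}.
General: f(n) = A·(4)^n - \frac{4 n}{3} - \frac{34}{9}.
Apply f(0) = -6: A - \frac{34}{9} = -6 ⇒ A = - \frac{20}{9}.
So f(n) = - \frac{20 \cdot 4^{n}}{9} - \frac{4 n}{3} - \frac{34}{9}.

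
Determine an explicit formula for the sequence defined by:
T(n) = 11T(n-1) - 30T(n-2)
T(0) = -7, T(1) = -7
Characteristic equation: x² - 11x + 30 = 0, which factors as (x - (6))(x - (5)) = 0.
Roots r₁ = 6, r₂ = 5 (distinct).
General solution: T(n) = A·(6)^n + B·(5)^n.
From T(0) = -7: A + B = -7.
From T(1) = -7: 6A + 5B = -7.
Solving: A = 28, B = -35.
So T(n) = - 35 \cdot 5^{n} + 28 \cdot 6^{n}.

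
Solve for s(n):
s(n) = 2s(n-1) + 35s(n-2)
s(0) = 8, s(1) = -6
Characteristic equation: x² - 2x - 35 = 0, which factors as (x - (7))(x - (-5)) = 0.
Roots r₁ = 7, r₂ = -5 (distinct).
General solution: s(n) = A·(7)^n + B·(-5)^n.
From s(0) = 8: A + B = 8.
From s(1) = -6: 7A - 5B = -6.
Solving: A = \frac{17}{6}, B = \frac{31}{6}.
So s(n) = \frac{31 \left(-5\right)^{n}}{6} + \frac{17 \cdot 7^{n}}{6}.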